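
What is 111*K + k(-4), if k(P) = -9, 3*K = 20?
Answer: 731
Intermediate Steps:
K = 20/3 (K = (⅓)*20 = 20/3 ≈ 6.6667)
111*K + k(-4) = 111*(20/3) - 9 = 740 - 9 = 731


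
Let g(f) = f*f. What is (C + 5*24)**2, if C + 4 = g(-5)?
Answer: 19881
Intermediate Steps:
g(f) = f**2
C = 21 (C = -4 + (-5)**2 = -4 + 25 = 21)
(C + 5*24)**2 = (21 + 5*24)**2 = (21 + 120)**2 = 141**2 = 19881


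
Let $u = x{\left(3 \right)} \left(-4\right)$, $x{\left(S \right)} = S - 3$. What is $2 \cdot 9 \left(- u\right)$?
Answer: $0$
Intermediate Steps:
$x{\left(S \right)} = -3 + S$ ($x{\left(S \right)} = S - 3 = -3 + S$)
$u = 0$ ($u = \left(-3 + 3\right) \left(-4\right) = 0 \left(-4\right) = 0$)
$2 \cdot 9 \left(- u\right) = 2 \cdot 9 \left(\left(-1\right) 0\right) = 18 \cdot 0 = 0$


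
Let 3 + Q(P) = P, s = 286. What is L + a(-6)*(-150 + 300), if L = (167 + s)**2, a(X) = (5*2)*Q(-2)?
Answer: 197709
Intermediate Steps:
Q(P) = -3 + P
a(X) = -50 (a(X) = (5*2)*(-3 - 2) = 10*(-5) = -50)
L = 205209 (L = (167 + 286)**2 = 453**2 = 205209)
L + a(-6)*(-150 + 300) = 205209 - 50*(-150 + 300) = 205209 - 50*150 = 205209 - 7500 = 197709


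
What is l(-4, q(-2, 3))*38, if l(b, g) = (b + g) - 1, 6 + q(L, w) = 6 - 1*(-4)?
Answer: -38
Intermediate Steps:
q(L, w) = 4 (q(L, w) = -6 + (6 - 1*(-4)) = -6 + (6 + 4) = -6 + 10 = 4)
l(b, g) = -1 + b + g
l(-4, q(-2, 3))*38 = (-1 - 4 + 4)*38 = -1*38 = -38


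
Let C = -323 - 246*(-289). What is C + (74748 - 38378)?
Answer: 107141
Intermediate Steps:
C = 70771 (C = -323 + 71094 = 70771)
C + (74748 - 38378) = 70771 + (74748 - 38378) = 70771 + 36370 = 107141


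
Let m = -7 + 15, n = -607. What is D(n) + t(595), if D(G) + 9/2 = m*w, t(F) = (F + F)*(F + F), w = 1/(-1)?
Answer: 2832175/2 ≈ 1.4161e+6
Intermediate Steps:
m = 8
w = -1
t(F) = 4*F² (t(F) = (2*F)*(2*F) = 4*F²)
D(G) = -25/2 (D(G) = -9/2 + 8*(-1) = -9/2 - 8 = -25/2)
D(n) + t(595) = -25/2 + 4*595² = -25/2 + 4*354025 = -25/2 + 1416100 = 2832175/2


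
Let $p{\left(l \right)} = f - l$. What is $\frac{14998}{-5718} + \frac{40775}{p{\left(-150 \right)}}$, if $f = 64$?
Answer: $\frac{114970939}{611826} \approx 187.91$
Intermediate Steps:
$p{\left(l \right)} = 64 - l$
$\frac{14998}{-5718} + \frac{40775}{p{\left(-150 \right)}} = \frac{14998}{-5718} + \frac{40775}{64 - -150} = 14998 \left(- \frac{1}{5718}\right) + \frac{40775}{64 + 150} = - \frac{7499}{2859} + \frac{40775}{214} = \frac{114970939}{611826}$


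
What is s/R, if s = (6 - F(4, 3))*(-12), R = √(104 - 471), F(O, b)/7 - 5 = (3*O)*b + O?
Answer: -3708*I*√367/367 ≈ -193.56*I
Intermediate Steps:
F(O, b) = 35 + 7*O + 21*O*b (F(O, b) = 35 + 7*((3*O)*b + O) = 35 + 7*(3*O*b + O) = 35 + 7*(O + 3*O*b) = 35 + (7*O + 21*O*b) = 35 + 7*O + 21*O*b)
R = I*√367 (R = √(-367) = I*√367 ≈ 19.157*I)
s = 3708 (s = (6 - (35 + 7*4 + 21*4*3))*(-12) = (6 - (35 + 28 + 252))*(-12) = (6 - 1*315)*(-12) = (6 - 315)*(-12) = -309*(-12) = 3708)
s/R = 3708/((I*√367)) = 3708*(-I*√367/367) = -3708*I*√367/367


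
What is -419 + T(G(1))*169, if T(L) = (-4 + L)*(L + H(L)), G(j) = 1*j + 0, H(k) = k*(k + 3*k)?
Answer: -2954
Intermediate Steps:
H(k) = 4*k² (H(k) = k*(4*k) = 4*k²)
G(j) = j (G(j) = j + 0 = j)
T(L) = (-4 + L)*(L + 4*L²)
-419 + T(G(1))*169 = -419 + (1*(-4 - 15*1 + 4*1²))*169 = -419 + (1*(-4 - 15 + 4*1))*169 = -419 + (1*(-4 - 15 + 4))*169 = -419 + (1*(-15))*169 = -419 - 15*169 = -419 - 2535 = -2954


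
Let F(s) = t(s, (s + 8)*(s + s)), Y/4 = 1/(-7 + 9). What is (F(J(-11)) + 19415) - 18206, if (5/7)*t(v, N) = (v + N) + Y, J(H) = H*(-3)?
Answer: 25232/5 ≈ 5046.4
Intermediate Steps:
J(H) = -3*H
Y = 2 (Y = 4/(-7 + 9) = 4/2 = 4*(1/2) = 2)
t(v, N) = 14/5 + 7*N/5 + 7*v/5 (t(v, N) = 7*((v + N) + 2)/5 = 7*((N + v) + 2)/5 = 7*(2 + N + v)/5 = 14/5 + 7*N/5 + 7*v/5)
F(s) = 14/5 + 7*s/5 + 14*s*(8 + s)/5 (F(s) = 14/5 + 7*((s + 8)*(s + s))/5 + 7*s/5 = 14/5 + 7*((8 + s)*(2*s))/5 + 7*s/5 = 14/5 + 7*(2*s*(8 + s))/5 + 7*s/5 = 14/5 + 14*s*(8 + s)/5 + 7*s/5 = 14/5 + 7*s/5 + 14*s*(8 + s)/5)
(F(J(-11)) + 19415) - 18206 = ((14/5 + 14*(-3*(-11))**2/5 + 119*(-3*(-11))/5) + 19415) - 18206 = ((14/5 + (14/5)*33**2 + (119/5)*33) + 19415) - 18206 = ((14/5 + (14/5)*1089 + 3927/5) + 19415) - 18206 = ((14/5 + 15246/5 + 3927/5) + 19415) - 18206 = (19187/5 + 19415) - 18206 = 116262/5 - 18206 = 25232/5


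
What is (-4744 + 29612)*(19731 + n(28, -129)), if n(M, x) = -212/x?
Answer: 63301767548/129 ≈ 4.9071e+8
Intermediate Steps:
(-4744 + 29612)*(19731 + n(28, -129)) = (-4744 + 29612)*(19731 - 212/(-129)) = 24868*(19731 - 212*(-1/129)) = 24868*(19731 + 212/129) = 24868*(2545511/129) = 63301767548/129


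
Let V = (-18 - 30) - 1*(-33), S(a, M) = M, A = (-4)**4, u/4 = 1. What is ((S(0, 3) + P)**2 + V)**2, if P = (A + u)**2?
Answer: 20886413556581372836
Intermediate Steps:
u = 4 (u = 4*1 = 4)
A = 256
P = 67600 (P = (256 + 4)**2 = 260**2 = 67600)
V = -15 (V = -48 + 33 = -15)
((S(0, 3) + P)**2 + V)**2 = ((3 + 67600)**2 - 15)**2 = (67603**2 - 15)**2 = (4570165609 - 15)**2 = 4570165594**2 = 20886413556581372836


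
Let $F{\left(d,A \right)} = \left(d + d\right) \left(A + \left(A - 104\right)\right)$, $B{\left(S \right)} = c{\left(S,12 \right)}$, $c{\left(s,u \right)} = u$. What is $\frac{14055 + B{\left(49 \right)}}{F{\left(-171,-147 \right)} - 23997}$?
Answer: $\frac{4689}{37373} \approx 0.12546$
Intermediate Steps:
$B{\left(S \right)} = 12$
$F{\left(d,A \right)} = 2 d \left(-104 + 2 A\right)$ ($F{\left(d,A \right)} = 2 d \left(A + \left(-104 + A\right)\right) = 2 d \left(-104 + 2 A\right)$)
$\frac{14055 + B{\left(49 \right)}}{F{\left(-171,-147 \right)} - 23997} = \frac{14055 + 12}{4 \left(-171\right) \left(-52 - 147\right) - 23997} = \frac{14067}{4 \left(-171\right) \left(-199\right) - 23997} = \frac{14067}{136116 - 23997} = \frac{14067}{112119} = 14067 \cdot \frac{1}{112119} = \frac{4689}{37373}$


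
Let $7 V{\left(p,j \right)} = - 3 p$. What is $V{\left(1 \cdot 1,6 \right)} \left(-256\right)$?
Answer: $\frac{768}{7} \approx 109.71$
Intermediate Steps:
$V{\left(p,j \right)} = - \frac{3 p}{7}$ ($V{\left(p,j \right)} = \frac{\left(-3\right) p}{7} = - \frac{3 p}{7}$)
$V{\left(1 \cdot 1,6 \right)} \left(-256\right) = - \frac{3 \cdot 1 \cdot 1}{7} \left(-256\right) = \left(- \frac{3}{7}\right) 1 \left(-256\right) = \left(- \frac{3}{7}\right) \left(-256\right) = \frac{768}{7}$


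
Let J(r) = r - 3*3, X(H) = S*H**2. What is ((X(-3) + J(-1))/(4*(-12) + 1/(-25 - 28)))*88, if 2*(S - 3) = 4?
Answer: -32648/509 ≈ -64.141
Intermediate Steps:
S = 5 (S = 3 + (1/2)*4 = 3 + 2 = 5)
X(H) = 5*H**2
J(r) = -9 + r (J(r) = r - 9 = -9 + r)
((X(-3) + J(-1))/(4*(-12) + 1/(-25 - 28)))*88 = ((5*(-3)**2 + (-9 - 1))/(4*(-12) + 1/(-25 - 28)))*88 = ((5*9 - 10)/(-48 + 1/(-53)))*88 = ((45 - 10)/(-48 - 1/53))*88 = (35/(-2545/53))*88 = (35*(-53/2545))*88 = -371/509*88 = -32648/509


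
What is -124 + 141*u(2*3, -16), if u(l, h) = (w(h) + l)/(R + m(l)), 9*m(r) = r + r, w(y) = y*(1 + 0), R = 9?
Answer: -8074/31 ≈ -260.45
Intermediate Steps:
w(y) = y (w(y) = y*1 = y)
m(r) = 2*r/9 (m(r) = (r + r)/9 = (2*r)/9 = 2*r/9)
u(l, h) = (h + l)/(9 + 2*l/9)
-124 + 141*u(2*3, -16) = -124 + 141*(9*(-16 + 2*3)/(81 + 2*(2*3))) = -124 + 141*(9*(-16 + 6)/(81 + 2*6)) = -124 + 141*(9*(-10)/(81 + 12)) = -124 + 141*(9*(-10)/93) = -124 + 141*(9*(1/93)*(-10)) = -124 + 141*(-30/31) = -124 - 4230/31 = -8074/31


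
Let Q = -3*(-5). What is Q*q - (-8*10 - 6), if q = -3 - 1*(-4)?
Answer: 101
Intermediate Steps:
Q = 15
q = 1 (q = -3 + 4 = 1)
Q*q - (-8*10 - 6) = 15*1 - (-8*10 - 6) = 15 - (-80 - 6) = 15 - 1*(-86) = 15 + 86 = 101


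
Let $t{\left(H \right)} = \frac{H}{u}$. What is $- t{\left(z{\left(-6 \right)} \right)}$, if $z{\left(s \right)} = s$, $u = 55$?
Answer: $\frac{6}{55} \approx 0.10909$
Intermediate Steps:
$t{\left(H \right)} = \frac{H}{55}$
$- t{\left(z{\left(-6 \right)} \right)} = - \frac{-6}{55} = \left(-1\right) \left(- \frac{6}{55}\right) = \frac{6}{55}$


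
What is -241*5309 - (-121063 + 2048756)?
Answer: -3207162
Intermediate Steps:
-241*5309 - (-121063 + 2048756) = -1279469 - 1*1927693 = -1279469 - 1927693 = -3207162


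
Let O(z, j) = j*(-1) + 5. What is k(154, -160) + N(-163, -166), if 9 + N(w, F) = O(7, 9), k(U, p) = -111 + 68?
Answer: -56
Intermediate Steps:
k(U, p) = -43
O(z, j) = 5 - j (O(z, j) = -j + 5 = 5 - j)
N(w, F) = -13 (N(w, F) = -9 + (5 - 1*9) = -9 + (5 - 9) = -9 - 4 = -13)
k(154, -160) + N(-163, -166) = -43 - 13 = -56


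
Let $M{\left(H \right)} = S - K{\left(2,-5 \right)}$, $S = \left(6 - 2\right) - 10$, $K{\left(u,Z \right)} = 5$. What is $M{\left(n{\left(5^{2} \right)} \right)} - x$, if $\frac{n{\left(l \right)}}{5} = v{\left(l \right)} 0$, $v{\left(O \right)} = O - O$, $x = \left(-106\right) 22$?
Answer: $2321$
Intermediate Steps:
$x = -2332$
$v{\left(O \right)} = 0$
$n{\left(l \right)} = 0$ ($n{\left(l \right)} = 5 \cdot 0 \cdot 0 = 5 \cdot 0 = 0$)
$S = -6$ ($S = 4 - 10 = -6$)
$M{\left(H \right)} = -11$ ($M{\left(H \right)} = -6 - 5 = -11$)
$M{\left(n{\left(5^{2} \right)} \right)} - x = -11 - -2332 = -11 + 2332 = 2321$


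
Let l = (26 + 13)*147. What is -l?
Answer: -5733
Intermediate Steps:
l = 5733 (l = 39*147 = 5733)
-l = -1*5733 = -5733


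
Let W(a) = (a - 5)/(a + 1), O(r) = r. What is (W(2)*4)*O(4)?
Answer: -16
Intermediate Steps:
W(a) = (-5 + a)/(1 + a)
(W(2)*4)*O(4) = (((-5 + 2)/(1 + 2))*4)*4 = ((-3/3)*4)*4 = (((1/3)*(-3))*4)*4 = -1*4*4 = -4*4 = -16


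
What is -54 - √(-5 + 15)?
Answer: -54 - √10 ≈ -57.162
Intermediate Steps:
-54 - √(-5 + 15) = -54 - √10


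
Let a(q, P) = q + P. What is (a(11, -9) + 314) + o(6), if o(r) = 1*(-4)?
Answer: 312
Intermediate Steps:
a(q, P) = P + q
o(r) = -4
(a(11, -9) + 314) + o(6) = ((-9 + 11) + 314) - 4 = (2 + 314) - 4 = 316 - 4 = 312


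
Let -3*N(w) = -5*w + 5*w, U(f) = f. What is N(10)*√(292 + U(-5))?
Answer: 0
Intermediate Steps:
N(w) = 0 (N(w) = -(-5*w + 5*w)/3 = -⅓*0 = 0)
N(10)*√(292 + U(-5)) = 0*√(292 - 5) = 0*√287 = 0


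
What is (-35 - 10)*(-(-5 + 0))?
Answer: -225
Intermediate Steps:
(-35 - 10)*(-(-5 + 0)) = -(-45)*(-5) = -45*5 = -225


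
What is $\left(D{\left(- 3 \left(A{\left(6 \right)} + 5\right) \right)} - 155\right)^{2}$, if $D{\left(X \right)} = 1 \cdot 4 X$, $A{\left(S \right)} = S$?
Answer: $82369$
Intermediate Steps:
$D{\left(X \right)} = 4 X$
$\left(D{\left(- 3 \left(A{\left(6 \right)} + 5\right) \right)} - 155\right)^{2} = \left(4 \left(- 3 \left(6 + 5\right)\right) - 155\right)^{2} = \left(4 \left(\left(-3\right) 11\right) - 155\right)^{2} = \left(4 \left(-33\right) - 155\right)^{2} = \left(-132 - 155\right)^{2} = \left(-287\right)^{2} = 82369$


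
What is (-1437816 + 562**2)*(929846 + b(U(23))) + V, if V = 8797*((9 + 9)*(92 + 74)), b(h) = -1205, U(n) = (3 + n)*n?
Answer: -1041882914616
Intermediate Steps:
U(n) = n*(3 + n)
V = 26285436 (V = 8797*(18*166) = 8797*2988 = 26285436)
(-1437816 + 562**2)*(929846 + b(U(23))) + V = (-1437816 + 562**2)*(929846 - 1205) + 26285436 = (-1437816 + 315844)*928641 + 26285436 = -1121972*928641 + 26285436 = -1041909200052 + 26285436 = -1041882914616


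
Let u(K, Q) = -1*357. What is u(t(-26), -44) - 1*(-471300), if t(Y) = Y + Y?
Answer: 470943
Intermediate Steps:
t(Y) = 2*Y
u(K, Q) = -357
u(t(-26), -44) - 1*(-471300) = -357 - 1*(-471300) = -357 + 471300 = 470943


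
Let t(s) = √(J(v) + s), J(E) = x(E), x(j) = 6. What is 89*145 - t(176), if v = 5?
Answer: 12905 - √182 ≈ 12892.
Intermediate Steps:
J(E) = 6
t(s) = √(6 + s)
89*145 - t(176) = 89*145 - √(6 + 176) = 12905 - √182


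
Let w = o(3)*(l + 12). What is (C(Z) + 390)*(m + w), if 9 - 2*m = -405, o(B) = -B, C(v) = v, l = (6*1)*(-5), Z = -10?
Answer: 99180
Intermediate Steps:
l = -30 (l = 6*(-5) = -30)
m = 207 (m = 9/2 - ½*(-405) = 9/2 + 405/2 = 207)
w = 54 (w = (-1*3)*(-30 + 12) = -3*(-18) = 54)
(C(Z) + 390)*(m + w) = (-10 + 390)*(207 + 54) = 380*261 = 99180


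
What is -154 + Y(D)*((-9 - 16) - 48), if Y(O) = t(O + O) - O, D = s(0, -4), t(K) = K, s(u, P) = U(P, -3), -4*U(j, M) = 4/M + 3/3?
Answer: -1921/12 ≈ -160.08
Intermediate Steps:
U(j, M) = -¼ - 1/M (U(j, M) = -(4/M + 3/3)/4 = -(4/M + 3*(⅓))/4 = -(4/M + 1)/4 = -(1 + 4/M)/4 = -¼ - 1/M)
s(u, P) = 1/12 (s(u, P) = (¼)*(-4 - 1*(-3))/(-3) = (¼)*(-⅓)*(-4 + 3) = (¼)*(-⅓)*(-1) = 1/12)
D = 1/12 ≈ 0.083333
Y(O) = O (Y(O) = (O + O) - O = 2*O - O = O)
-154 + Y(D)*((-9 - 16) - 48) = -154 + ((-9 - 16) - 48)/12 = -154 + (-25 - 48)/12 = -154 + (1/12)*(-73) = -154 - 73/12 = -1921/12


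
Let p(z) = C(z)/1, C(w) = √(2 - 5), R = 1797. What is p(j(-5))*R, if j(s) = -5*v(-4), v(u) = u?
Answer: 1797*I*√3 ≈ 3112.5*I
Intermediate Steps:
C(w) = I*√3 (C(w) = √(-3) = I*√3)
j(s) = 20 (j(s) = -5*(-4) = 20)
p(z) = I*√3 (p(z) = (I*√3)/1 = (I*√3)*1 = I*√3)
p(j(-5))*R = (I*√3)*1797 = 1797*I*√3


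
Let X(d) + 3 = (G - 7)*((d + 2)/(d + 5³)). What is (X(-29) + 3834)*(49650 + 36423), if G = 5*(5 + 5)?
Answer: 10518550965/32 ≈ 3.2870e+8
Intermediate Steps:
G = 50 (G = 5*10 = 50)
X(d) = -3 + 43*(2 + d)/(125 + d) (X(d) = -3 + (50 - 7)*((d + 2)/(d + 5³)) = -3 + 43*((2 + d)/(d + 125)) = -3 + 43*((2 + d)/(125 + d)) = -3 + 43*(2 + d)/(125 + d))
(X(-29) + 3834)*(49650 + 36423) = ((-289 + 40*(-29))/(125 - 29) + 3834)*(49650 + 36423) = ((-289 - 1160)/96 + 3834)*86073 = ((1/96)*(-1449) + 3834)*86073 = (-483/32 + 3834)*86073 = (122205/32)*86073 = 10518550965/32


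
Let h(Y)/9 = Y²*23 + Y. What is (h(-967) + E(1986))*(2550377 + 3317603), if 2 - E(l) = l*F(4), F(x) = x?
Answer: 1135728622368440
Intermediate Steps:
h(Y) = 9*Y + 207*Y² (h(Y) = 9*(Y²*23 + Y) = 9*(23*Y² + Y) = 9*(Y + 23*Y²) = 9*Y + 207*Y²)
E(l) = 2 - 4*l (E(l) = 2 - l*4 = 2 - 4*l)
(h(-967) + E(1986))*(2550377 + 3317603) = (9*(-967)*(1 + 23*(-967)) + (2 - 4*1986))*(2550377 + 3317603) = (9*(-967)*(1 - 22241) + (2 - 7944))*5867980 = (9*(-967)*(-22240) - 7942)*5867980 = (193554720 - 7942)*5867980 = 193546778*5867980 = 1135728622368440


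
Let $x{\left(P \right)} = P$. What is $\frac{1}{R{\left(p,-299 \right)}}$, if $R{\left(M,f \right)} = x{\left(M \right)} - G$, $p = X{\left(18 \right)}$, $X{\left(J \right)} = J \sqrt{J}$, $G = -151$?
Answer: $\frac{151}{16969} - \frac{54 \sqrt{2}}{16969} \approx 0.0043982$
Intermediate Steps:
$X{\left(J \right)} = J^{\frac{3}{2}}$
$p = 54 \sqrt{2}$ ($p = 18^{\frac{3}{2}} = 54 \sqrt{2} \approx 76.368$)
$R{\left(M,f \right)} = 151 + M$ ($R{\left(M,f \right)} = M - -151 = M + 151 = 151 + M$)
$\frac{1}{R{\left(p,-299 \right)}} = \frac{1}{151 + 54 \sqrt{2}}$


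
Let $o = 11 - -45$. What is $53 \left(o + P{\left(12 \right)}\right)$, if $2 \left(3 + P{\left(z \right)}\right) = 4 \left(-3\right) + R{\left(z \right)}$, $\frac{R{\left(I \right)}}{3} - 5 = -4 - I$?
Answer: $\frac{3233}{2} \approx 1616.5$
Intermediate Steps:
$o = 56$ ($o = 11 + 45 = 56$)
$R{\left(I \right)} = 3 - 3 I$ ($R{\left(I \right)} = 15 + 3 \left(-4 - I\right) = 15 - \left(12 + 3 I\right) = 3 - 3 I$)
$P{\left(z \right)} = - \frac{15}{2} - \frac{3 z}{2}$ ($P{\left(z \right)} = -3 + \frac{4 \left(-3\right) - \left(-3 + 3 z\right)}{2} = -3 + \frac{-12 - \left(-3 + 3 z\right)}{2} = -3 + \frac{-9 - 3 z}{2} = -3 - \left(\frac{9}{2} + \frac{3 z}{2}\right) = - \frac{15}{2} - \frac{3 z}{2}$)
$53 \left(o + P{\left(12 \right)}\right) = 53 \left(56 - \frac{51}{2}\right) = 53 \cdot \frac{61}{2} = \frac{3233}{2}$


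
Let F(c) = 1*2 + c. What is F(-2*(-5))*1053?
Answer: 12636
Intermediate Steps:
F(c) = 2 + c
F(-2*(-5))*1053 = (2 - 2*(-5))*1053 = (2 + 10)*1053 = 12*1053 = 12636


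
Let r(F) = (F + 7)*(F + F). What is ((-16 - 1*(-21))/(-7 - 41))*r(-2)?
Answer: 25/12 ≈ 2.0833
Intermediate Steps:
r(F) = 2*F*(7 + F) (r(F) = (7 + F)*(2*F) = 2*F*(7 + F))
((-16 - 1*(-21))/(-7 - 41))*r(-2) = ((-16 - 1*(-21))/(-7 - 41))*(2*(-2)*(7 - 2)) = ((-16 + 21)/(-48))*(2*(-2)*5) = (5*(-1/48))*(-20) = -5/48*(-20) = 25/12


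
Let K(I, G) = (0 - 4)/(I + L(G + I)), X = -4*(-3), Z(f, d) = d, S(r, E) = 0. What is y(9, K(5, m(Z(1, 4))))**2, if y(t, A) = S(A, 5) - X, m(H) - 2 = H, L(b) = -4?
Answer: 144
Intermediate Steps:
X = 12
m(H) = 2 + H
K(I, G) = -4/(-4 + I) (K(I, G) = (0 - 4)/(I - 4) = -4/(-4 + I))
y(t, A) = -12 (y(t, A) = 0 - 1*12 = 0 - 12 = -12)
y(9, K(5, m(Z(1, 4))))**2 = (-12)**2 = 144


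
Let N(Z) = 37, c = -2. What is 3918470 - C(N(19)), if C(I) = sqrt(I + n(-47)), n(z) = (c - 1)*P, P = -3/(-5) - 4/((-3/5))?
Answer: 3918470 - 2*sqrt(95)/5 ≈ 3.9185e+6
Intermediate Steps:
P = 109/15 (P = -3*(-1/5) - 4/((-3*1/5)) = 3/5 - 4/(-3/5) = 3/5 - 4*(-5/3) = 3/5 + 20/3 = 109/15 ≈ 7.2667)
n(z) = -109/5 (n(z) = (-2 - 1)*(109/15) = -3*109/15 = -109/5)
C(I) = sqrt(-109/5 + I) (C(I) = sqrt(I - 109/5) = sqrt(-109/5 + I))
3918470 - C(N(19)) = 3918470 - sqrt(-545 + 25*37)/5 = 3918470 - sqrt(-545 + 925)/5 = 3918470 - sqrt(380)/5 = 3918470 - 2*sqrt(95)/5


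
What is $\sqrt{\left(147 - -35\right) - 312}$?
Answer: $i \sqrt{130} \approx 11.402 i$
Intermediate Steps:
$\sqrt{\left(147 - -35\right) - 312} = \sqrt{\left(147 + 35\right) - 312} = \sqrt{182 - 312} = \sqrt{-130} = i \sqrt{130}$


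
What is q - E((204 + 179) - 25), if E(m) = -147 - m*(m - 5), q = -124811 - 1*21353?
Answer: -19643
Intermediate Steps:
q = -146164 (q = -124811 - 21353 = -146164)
E(m) = -147 - m*(-5 + m)
q - E((204 + 179) - 25) = -146164 - (-147 - ((204 + 179) - 25)² + 5*((204 + 179) - 25)) = -146164 - (-147 - (383 - 25)² + 5*(383 - 25)) = -146164 - (-147 - 1*358² + 5*358) = -146164 - (-147 - 1*128164 + 1790) = -146164 - (-147 - 128164 + 1790) = -146164 - 1*(-126521) = -146164 + 126521 = -19643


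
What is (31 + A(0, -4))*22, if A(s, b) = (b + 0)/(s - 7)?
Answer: 4862/7 ≈ 694.57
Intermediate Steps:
A(s, b) = b/(-7 + s)
(31 + A(0, -4))*22 = (31 - 4/(-7 + 0))*22 = (31 - 4/(-7))*22 = (31 - 4*(-1/7))*22 = (31 + 4/7)*22 = (221/7)*22 = 4862/7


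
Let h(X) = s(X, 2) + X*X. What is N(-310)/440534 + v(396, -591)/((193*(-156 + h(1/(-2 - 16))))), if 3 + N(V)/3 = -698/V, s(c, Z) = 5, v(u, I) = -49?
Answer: 77197956582/46052528974645 ≈ 0.0016763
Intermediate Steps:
N(V) = -9 - 2094/V (N(V) = -9 + 3*(-698/V) = -9 - 2094/V)
h(X) = 5 + X² (h(X) = 5 + X*X = 5 + X²)
N(-310)/440534 + v(396, -591)/((193*(-156 + h(1/(-2 - 16))))) = (-9 - 2094/(-310))/440534 - 49*1/(193*(-156 + (5 + (1/(-2 - 16))²))) = (-9 - 2094*(-1/310))*(1/440534) - 49*1/(193*(-156 + (5 + (1/(-18))²))) = (-9 + 1047/155)*(1/440534) - 49*1/(193*(-156 + (5 + (-1/18)²))) = -348/155*1/440534 - 49*1/(193*(-156 + (5 + 1/324))) = -174/34141385 - 49*1/(193*(-156 + 1621/324)) = -174/34141385 - 49/(193*(-48923/324)) = -174/34141385 - 49/(-9442139/324) = -174/34141385 - 49*(-324/9442139) = -174/34141385 + 2268/1348877 = 77197956582/46052528974645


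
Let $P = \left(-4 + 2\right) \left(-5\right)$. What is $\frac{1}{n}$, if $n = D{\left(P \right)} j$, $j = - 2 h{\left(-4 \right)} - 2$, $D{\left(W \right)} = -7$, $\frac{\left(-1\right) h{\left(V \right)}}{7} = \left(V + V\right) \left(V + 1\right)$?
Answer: $- \frac{1}{2338} \approx -0.00042772$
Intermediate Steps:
$P = 10$ ($P = \left(-2\right) \left(-5\right) = 10$)
$h{\left(V \right)} = - 14 V \left(1 + V\right)$ ($h{\left(V \right)} = - 7 \left(V + V\right) \left(V + 1\right) = - 7 \cdot 2 V \left(1 + V\right) = - 14 V \left(1 + V\right)$)
$j = 334$ ($j = - 2 \left(\left(-14\right) \left(-4\right) \left(1 - 4\right)\right) - 2 = - 2 \left(\left(-14\right) \left(-4\right) \left(-3\right)\right) - 2 = \left(-2\right) \left(-168\right) - 2 = 336 - 2 = 334$)
$n = -2338$ ($n = \left(-7\right) 334 = -2338$)
$\frac{1}{n} = \frac{1}{-2338} = - \frac{1}{2338}$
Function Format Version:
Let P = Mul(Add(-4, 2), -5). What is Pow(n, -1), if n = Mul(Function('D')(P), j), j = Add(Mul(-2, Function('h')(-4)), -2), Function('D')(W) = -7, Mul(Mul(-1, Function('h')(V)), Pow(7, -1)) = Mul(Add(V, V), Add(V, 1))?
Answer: Rational(-1, 2338) ≈ -0.00042772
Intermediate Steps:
P = 10 (P = Mul(-2, -5) = 10)
Function('h')(V) = Mul(-14, V, Add(1, V)) (Function('h')(V) = Mul(-7, Mul(Add(V, V), Add(V, 1))) = Mul(-7, Mul(Mul(2, V), Add(1, V))) = Mul(-7, Mul(2, V, Add(1, V))) = Mul(-14, V, Add(1, V)))
j = 334 (j = Add(Mul(-2, Mul(-14, -4, Add(1, -4))), -2) = Add(Mul(-2, Mul(-14, -4, -3)), -2) = Add(Mul(-2, -168), -2) = Add(336, -2) = 334)
n = -2338 (n = Mul(-7, 334) = -2338)
Pow(n, -1) = Pow(-2338, -1) = Rational(-1, 2338)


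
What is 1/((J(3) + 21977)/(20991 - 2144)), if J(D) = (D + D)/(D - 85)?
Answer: 772727/901054 ≈ 0.85758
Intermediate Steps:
J(D) = 2*D/(-85 + D) (J(D) = (2*D)/(-85 + D) = 2*D/(-85 + D))
1/((J(3) + 21977)/(20991 - 2144)) = 1/((2*3/(-85 + 3) + 21977)/(20991 - 2144)) = 1/((2*3/(-82) + 21977)/18847) = 1/((2*3*(-1/82) + 21977)*(1/18847)) = 1/((-3/41 + 21977)*(1/18847)) = 1/((901054/41)*(1/18847)) = 1/(901054/772727) = 772727/901054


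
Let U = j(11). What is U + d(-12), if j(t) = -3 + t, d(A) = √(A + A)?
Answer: 8 + 2*I*√6 ≈ 8.0 + 4.899*I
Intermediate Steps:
d(A) = √2*√A (d(A) = √(2*A) = √2*√A)
U = 8 (U = -3 + 11 = 8)
U + d(-12) = 8 + √2*√(-12) = 8 + √2*(2*I*√3) = 8 + 2*I*√6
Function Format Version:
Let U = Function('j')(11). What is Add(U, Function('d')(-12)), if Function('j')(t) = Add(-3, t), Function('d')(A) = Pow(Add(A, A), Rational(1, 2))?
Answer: Add(8, Mul(2, I, Pow(6, Rational(1, 2)))) ≈ Add(8.0000, Mul(4.8990, I))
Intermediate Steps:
Function('d')(A) = Mul(Pow(2, Rational(1, 2)), Pow(A, Rational(1, 2))) (Function('d')(A) = Pow(Mul(2, A), Rational(1, 2)) = Mul(Pow(2, Rational(1, 2)), Pow(A, Rational(1, 2))))
U = 8 (U = Add(-3, 11) = 8)
Add(U, Function('d')(-12)) = Add(8, Mul(Pow(2, Rational(1, 2)), Pow(-12, Rational(1, 2)))) = Add(8, Mul(Pow(2, Rational(1, 2)), Mul(2, I, Pow(3, Rational(1, 2))))) = Add(8, Mul(2, I, Pow(6, Rational(1, 2))))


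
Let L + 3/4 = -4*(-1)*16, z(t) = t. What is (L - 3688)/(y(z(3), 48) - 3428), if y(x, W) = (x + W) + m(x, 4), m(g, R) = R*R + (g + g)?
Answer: 14499/13420 ≈ 1.0804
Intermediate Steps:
m(g, R) = R**2 + 2*g
y(x, W) = 16 + W + 3*x (y(x, W) = (x + W) + (4**2 + 2*x) = (W + x) + (16 + 2*x) = 16 + W + 3*x)
L = 253/4 (L = -3/4 - 4*(-1)*16 = -3/4 + 4*16 = -3/4 + 64 = 253/4 ≈ 63.250)
(L - 3688)/(y(z(3), 48) - 3428) = (253/4 - 3688)/((16 + 48 + 3*3) - 3428) = -14499/(4*((16 + 48 + 9) - 3428)) = -14499/(4*(73 - 3428)) = -14499/4/(-3355) = -14499/4*(-1/3355) = 14499/13420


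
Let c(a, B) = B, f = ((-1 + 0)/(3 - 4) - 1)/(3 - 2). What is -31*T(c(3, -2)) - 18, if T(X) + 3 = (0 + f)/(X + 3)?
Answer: 75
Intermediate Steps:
f = 0 (f = (-1/(-1) - 1)/1 = (-1*(-1) - 1)*1 = (1 - 1)*1 = 0*1 = 0)
T(X) = -3 (T(X) = -3 + (0 + 0)/(X + 3) = -3 + 0/(3 + X) = -3 + 0 = -3)
-31*T(c(3, -2)) - 18 = -31*(-3) - 18 = 93 - 18 = 75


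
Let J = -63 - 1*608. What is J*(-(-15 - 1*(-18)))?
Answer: 2013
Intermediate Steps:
J = -671 (J = -63 - 608 = -671)
J*(-(-15 - 1*(-18))) = -(-671)*(-15 - 1*(-18)) = -(-671)*(-15 + 18) = -(-671)*3 = -671*(-3) = 2013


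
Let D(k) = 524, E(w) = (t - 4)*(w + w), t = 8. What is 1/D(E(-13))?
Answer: 1/524 ≈ 0.0019084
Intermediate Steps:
E(w) = 8*w (E(w) = (8 - 4)*(w + w) = 4*(2*w) = 8*w)
1/D(E(-13)) = 1/524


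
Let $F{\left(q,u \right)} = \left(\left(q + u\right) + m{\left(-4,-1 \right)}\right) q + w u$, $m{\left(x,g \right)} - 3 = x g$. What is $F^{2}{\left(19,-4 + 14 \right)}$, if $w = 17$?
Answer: $729316$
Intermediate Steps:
$m{\left(x,g \right)} = 3 + g x$ ($m{\left(x,g \right)} = 3 + x g = 3 + g x$)
$F{\left(q,u \right)} = 17 u + q \left(7 + q + u\right)$ ($F{\left(q,u \right)} = \left(\left(q + u\right) + \left(3 - -4\right)\right) q + 17 u = \left(\left(q + u\right) + \left(3 + 4\right)\right) q + 17 u = \left(\left(q + u\right) + 7\right) q + 17 u = \left(7 + q + u\right) q + 17 u = q \left(7 + q + u\right) + 17 u = 17 u + q \left(7 + q + u\right)$)
$F^{2}{\left(19,-4 + 14 \right)} = \left(19^{2} + 7 \cdot 19 + 17 \left(-4 + 14\right) + 19 \left(-4 + 14\right)\right)^{2} = \left(361 + 133 + 17 \cdot 10 + 19 \cdot 10\right)^{2} = \left(361 + 133 + 170 + 190\right)^{2} = 854^{2} = 729316$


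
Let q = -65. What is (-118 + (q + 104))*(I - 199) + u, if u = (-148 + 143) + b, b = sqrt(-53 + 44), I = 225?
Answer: -2059 + 3*I ≈ -2059.0 + 3.0*I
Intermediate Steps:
b = 3*I (b = sqrt(-9) = 3*I ≈ 3.0*I)
u = -5 + 3*I (u = (-148 + 143) + 3*I = -5 + 3*I ≈ -5.0 + 3.0*I)
(-118 + (q + 104))*(I - 199) + u = (-118 + (-65 + 104))*(225 - 199) + (-5 + 3*I) = (-118 + 39)*26 + (-5 + 3*I) = -79*26 + (-5 + 3*I) = -2054 + (-5 + 3*I) = -2059 + 3*I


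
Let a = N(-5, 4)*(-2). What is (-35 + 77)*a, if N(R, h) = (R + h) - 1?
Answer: 168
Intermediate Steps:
N(R, h) = -1 + R + h
a = 4 (a = (-1 - 5 + 4)*(-2) = -2*(-2) = 4)
(-35 + 77)*a = (-35 + 77)*4 = 42*4 = 168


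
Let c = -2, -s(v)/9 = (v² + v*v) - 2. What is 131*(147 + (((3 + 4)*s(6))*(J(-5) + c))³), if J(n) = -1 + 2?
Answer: 11235361870257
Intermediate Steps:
s(v) = 18 - 18*v² (s(v) = -9*((v² + v*v) - 2) = -9*((v² + v²) - 2) = -9*(2*v² - 2) = -9*(-2 + 2*v²) = 18 - 18*v²)
J(n) = 1
131*(147 + (((3 + 4)*s(6))*(J(-5) + c))³) = 131*(147 + (((3 + 4)*(18 - 18*6²))*(1 - 2))³) = 131*(147 + ((7*(18 - 18*36))*(-1))³) = 131*(147 + ((7*(18 - 648))*(-1))³) = 131*(147 + ((7*(-630))*(-1))³) = 131*(147 + (-4410*(-1))³) = 131*(147 + 4410³) = 131*(147 + 85766121000) = 131*85766121147 = 11235361870257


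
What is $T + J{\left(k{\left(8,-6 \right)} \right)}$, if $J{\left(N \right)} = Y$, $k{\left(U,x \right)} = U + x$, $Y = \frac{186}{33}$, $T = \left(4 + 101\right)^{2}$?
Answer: $\frac{121337}{11} \approx 11031.0$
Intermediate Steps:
$T = 11025$ ($T = 105^{2} = 11025$)
$Y = \frac{62}{11}$ ($Y = 186 \cdot \frac{1}{33} = \frac{62}{11} \approx 5.6364$)
$J{\left(N \right)} = \frac{62}{11}$
$T + J{\left(k{\left(8,-6 \right)} \right)} = 11025 + \frac{62}{11} = \frac{121337}{11}$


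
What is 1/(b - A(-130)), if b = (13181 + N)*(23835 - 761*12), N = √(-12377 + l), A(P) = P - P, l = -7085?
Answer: 13181/2554767152769 - I*√19462/2554767152769 ≈ 5.1594e-9 - 5.4606e-11*I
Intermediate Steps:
A(P) = 0
N = I*√19462 (N = √(-12377 - 7085) = √(-19462) = I*√19462 ≈ 139.51*I)
b = 193800243 + 14703*I*√19462 (b = (13181 + I*√19462)*(23835 - 761*12) = (13181 + I*√19462)*(23835 - 9132) = (13181 + I*√19462)*14703 = 193800243 + 14703*I*√19462 ≈ 1.938e+8 + 2.0512e+6*I)
1/(b - A(-130)) = 1/((193800243 + 14703*I*√19462) - 1*0) = 1/((193800243 + 14703*I*√19462) + 0) = 1/(193800243 + 14703*I*√19462)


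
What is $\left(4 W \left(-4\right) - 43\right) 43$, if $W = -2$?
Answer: $-473$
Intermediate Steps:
$\left(4 W \left(-4\right) - 43\right) 43 = \left(4 \left(-2\right) \left(-4\right) - 43\right) 43 = \left(\left(-8\right) \left(-4\right) - 43\right) 43 = \left(32 - 43\right) 43 = \left(-11\right) 43 = -473$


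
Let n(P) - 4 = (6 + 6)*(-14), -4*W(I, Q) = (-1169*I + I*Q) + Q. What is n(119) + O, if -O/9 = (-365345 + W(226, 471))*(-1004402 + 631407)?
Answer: -4377815087021/4 ≈ -1.0945e+12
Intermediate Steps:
W(I, Q) = -Q/4 + 1169*I/4 - I*Q/4 (W(I, Q) = -((-1169*I + I*Q) + Q)/4 = -(Q - 1169*I + I*Q)/4 = -Q/4 + 1169*I/4 - I*Q/4)
O = -4377815086365/4 (O = -9*(-365345 + (-1/4*471 + (1169/4)*226 - 1/4*226*471))*(-1004402 + 631407) = -9*(-365345 + (-471/4 + 132097/2 - 53223/2))*(-372995) = -9*(-365345 + 157277/4)*(-372995) = -(-11736927)*(-372995)/4 = -9*486423898485/4 = -4377815086365/4 ≈ -1.0945e+12)
n(P) = -164 (n(P) = 4 + (6 + 6)*(-14) = 4 + 12*(-14) = 4 - 168 = -164)
n(119) + O = -164 - 4377815086365/4 = -4377815087021/4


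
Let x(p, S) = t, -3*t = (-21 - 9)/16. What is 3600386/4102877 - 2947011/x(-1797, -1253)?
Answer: -96729771203246/20514385 ≈ -4.7152e+6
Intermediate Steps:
t = 5/8 (t = -(-21 - 9)/(3*16) = -(-10)/16 = -⅓*(-15/8) = 5/8 ≈ 0.62500)
x(p, S) = 5/8
3600386/4102877 - 2947011/x(-1797, -1253) = 3600386/4102877 - 2947011/5/8 = 3600386*(1/4102877) - 2947011*8/5 = 3600386/4102877 - 23576088/5 = -96729771203246/20514385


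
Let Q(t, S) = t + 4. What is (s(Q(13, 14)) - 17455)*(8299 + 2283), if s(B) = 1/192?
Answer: -17732040469/96 ≈ -1.8471e+8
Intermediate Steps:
Q(t, S) = 4 + t
s(B) = 1/192
(s(Q(13, 14)) - 17455)*(8299 + 2283) = (1/192 - 17455)*(8299 + 2283) = -3351359/192*10582 = -17732040469/96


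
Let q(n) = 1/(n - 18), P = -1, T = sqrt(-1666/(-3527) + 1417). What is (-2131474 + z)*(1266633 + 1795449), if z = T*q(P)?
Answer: -6526748168868 - 15310410*sqrt(705318879)/67013 ≈ -6.5268e+12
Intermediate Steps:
T = 5*sqrt(705318879)/3527 (T = sqrt(-1666*(-1/3527) + 1417) = sqrt(1666/3527 + 1417) = sqrt(4999425/3527) = 5*sqrt(705318879)/3527 ≈ 37.649)
q(n) = 1/(-18 + n)
z = -5*sqrt(705318879)/67013 (z = (5*sqrt(705318879)/3527)/(-18 - 1) = (5*sqrt(705318879)/3527)/(-19) = (5*sqrt(705318879)/3527)*(-1/19) = -5*sqrt(705318879)/67013 ≈ -1.9815)
(-2131474 + z)*(1266633 + 1795449) = (-2131474 - 5*sqrt(705318879)/67013)*(1266633 + 1795449) = (-2131474 - 5*sqrt(705318879)/67013)*3062082 = -6526748168868 - 15310410*sqrt(705318879)/67013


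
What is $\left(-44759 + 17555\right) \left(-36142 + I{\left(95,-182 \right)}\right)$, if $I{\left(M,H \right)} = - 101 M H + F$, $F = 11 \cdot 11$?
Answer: $-46526157876$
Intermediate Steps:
$F = 121$
$I{\left(M,H \right)} = 121 - 101 H M$ ($I{\left(M,H \right)} = - 101 M H + 121 = - 101 H M + 121 = 121 - 101 H M$)
$\left(-44759 + 17555\right) \left(-36142 + I{\left(95,-182 \right)}\right) = \left(-44759 + 17555\right) \left(-36142 - \left(-121 - 1746290\right)\right) = - 27204 \left(-36142 + \left(121 + 1746290\right)\right) = - 27204 \left(-36142 + 1746411\right) = \left(-27204\right) 1710269 = -46526157876$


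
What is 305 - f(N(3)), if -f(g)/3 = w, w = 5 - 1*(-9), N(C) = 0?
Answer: 347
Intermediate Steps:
w = 14 (w = 5 + 9 = 14)
f(g) = -42 (f(g) = -3*14 = -42)
305 - f(N(3)) = 305 - 1*(-42) = 305 + 42 = 347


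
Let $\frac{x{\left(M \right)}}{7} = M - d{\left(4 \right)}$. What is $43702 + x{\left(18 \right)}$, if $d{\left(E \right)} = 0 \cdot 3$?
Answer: $43828$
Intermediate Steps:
$d{\left(E \right)} = 0$
$x{\left(M \right)} = 7 M$ ($x{\left(M \right)} = 7 \left(M - 0\right) = 7 \left(M + 0\right) = 7 M$)
$43702 + x{\left(18 \right)} = 43702 + 7 \cdot 18 = 43702 + 126 = 43828$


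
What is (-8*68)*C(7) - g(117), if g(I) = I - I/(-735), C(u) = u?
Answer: -961664/245 ≈ -3925.2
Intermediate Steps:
g(I) = 736*I/735 (g(I) = I - I*(-1)/735 = I - (-1)*I/735 = I + I/735 = 736*I/735)
(-8*68)*C(7) - g(117) = -8*68*7 - 736*117/735 = -544*7 - 1*28704/245 = -3808 - 28704/245 = -961664/245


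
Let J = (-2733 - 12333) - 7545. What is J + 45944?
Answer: 23333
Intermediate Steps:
J = -22611 (J = -15066 - 7545 = -22611)
J + 45944 = -22611 + 45944 = 23333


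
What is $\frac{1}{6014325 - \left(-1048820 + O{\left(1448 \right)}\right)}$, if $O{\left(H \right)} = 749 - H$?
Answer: $\frac{1}{7063844} \approx 1.4157 \cdot 10^{-7}$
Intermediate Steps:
$\frac{1}{6014325 - \left(-1048820 + O{\left(1448 \right)}\right)} = \frac{1}{6014325 + \left(1048820 - \left(749 - 1448\right)\right)} = \frac{1}{6014325 + \left(1048820 - -699\right)} = \frac{1}{6014325 + \left(1048820 + 699\right)} = \frac{1}{6014325 + 1049519} = \frac{1}{7063844}$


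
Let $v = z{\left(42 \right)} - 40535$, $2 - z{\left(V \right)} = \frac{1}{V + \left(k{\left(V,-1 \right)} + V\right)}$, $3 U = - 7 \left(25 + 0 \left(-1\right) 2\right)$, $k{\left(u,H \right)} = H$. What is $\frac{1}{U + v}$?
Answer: $- \frac{249}{10107245} \approx -2.4636 \cdot 10^{-5}$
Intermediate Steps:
$U = - \frac{175}{3}$ ($U = \frac{\left(-7\right) \left(25 + 0 \left(-1\right) 2\right)}{3} = \frac{\left(-7\right) \left(25 + 0 \cdot 2\right)}{3} = \frac{\left(-7\right) \left(25 + 0\right)}{3} = \frac{\left(-7\right) 25}{3} = \frac{1}{3} \left(-175\right) = - \frac{175}{3} \approx -58.333$)
$z{\left(V \right)} = 2 - \frac{1}{-1 + 2 V}$ ($z{\left(V \right)} = 2 - \frac{1}{V + \left(-1 + V\right)} = 2 - \frac{1}{-1 + 2 V}$)
$v = - \frac{3364240}{83}$ ($v = \frac{-3 + 4 \cdot 42}{-1 + 2 \cdot 42} - 40535 = \frac{-3 + 168}{-1 + 84} - 40535 = \frac{1}{83} \cdot 165 - 40535 = \frac{165}{83} - 40535 = - \frac{3364240}{83} \approx -40533.0$)
$\frac{1}{U + v} = \frac{1}{- \frac{175}{3} - \frac{3364240}{83}} = \frac{1}{- \frac{10107245}{249}} = - \frac{249}{10107245}$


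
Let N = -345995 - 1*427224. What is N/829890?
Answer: -773219/829890 ≈ -0.93171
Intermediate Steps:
N = -773219 (N = -345995 - 427224 = -773219)
N/829890 = -773219/829890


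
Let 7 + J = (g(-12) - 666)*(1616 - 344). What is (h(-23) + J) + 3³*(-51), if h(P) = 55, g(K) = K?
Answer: -863745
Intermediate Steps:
J = -862423 (J = -7 + (-12 - 666)*(1616 - 344) = -7 - 678*1272 = -7 - 862416 = -862423)
(h(-23) + J) + 3³*(-51) = (55 - 862423) + 3³*(-51) = -862368 + 27*(-51) = -862368 - 1377 = -863745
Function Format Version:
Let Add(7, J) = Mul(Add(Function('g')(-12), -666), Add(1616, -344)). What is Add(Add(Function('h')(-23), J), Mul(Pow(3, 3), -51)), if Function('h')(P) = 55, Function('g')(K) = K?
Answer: -863745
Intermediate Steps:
J = -862423 (J = Add(-7, Mul(Add(-12, -666), Add(1616, -344))) = Add(-7, Mul(-678, 1272)) = Add(-7, -862416) = -862423)
Add(Add(Function('h')(-23), J), Mul(Pow(3, 3), -51)) = Add(Add(55, -862423), Mul(Pow(3, 3), -51)) = Add(-862368, Mul(27, -51)) = Add(-862368, -1377) = -863745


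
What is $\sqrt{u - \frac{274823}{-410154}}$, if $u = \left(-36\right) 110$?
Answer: $\frac{i \sqrt{666063442962618}}{410154} \approx 62.923 i$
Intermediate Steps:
$u = -3960$
$\sqrt{u - \frac{274823}{-410154}} = \sqrt{-3960 - \frac{274823}{-410154}} = \sqrt{-3960 - - \frac{274823}{410154}} = \sqrt{-3960 + \frac{274823}{410154}} = \sqrt{- \frac{1623935017}{410154}} = \frac{i \sqrt{666063442962618}}{410154}$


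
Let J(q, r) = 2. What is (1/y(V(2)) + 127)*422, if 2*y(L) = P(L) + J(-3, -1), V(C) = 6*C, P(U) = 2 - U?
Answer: 106977/2 ≈ 53489.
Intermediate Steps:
y(L) = 2 - L/2 (y(L) = ((2 - L) + 2)/2 = (4 - L)/2 = 2 - L/2)
(1/y(V(2)) + 127)*422 = (1/(2 - 3*2) + 127)*422 = (1/(2 - ½*12) + 127)*422 = (1/(2 - 6) + 127)*422 = (1/(-4) + 127)*422 = (-¼ + 127)*422 = (507/4)*422 = 106977/2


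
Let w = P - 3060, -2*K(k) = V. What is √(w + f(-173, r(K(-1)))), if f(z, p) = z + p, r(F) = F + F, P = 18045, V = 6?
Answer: √14806 ≈ 121.68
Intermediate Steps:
K(k) = -3 (K(k) = -½*6 = -3)
r(F) = 2*F
w = 14985 (w = 18045 - 3060 = 14985)
f(z, p) = p + z
√(w + f(-173, r(K(-1)))) = √(14985 + (2*(-3) - 173)) = √(14985 + (-6 - 173)) = √(14985 - 179) = √14806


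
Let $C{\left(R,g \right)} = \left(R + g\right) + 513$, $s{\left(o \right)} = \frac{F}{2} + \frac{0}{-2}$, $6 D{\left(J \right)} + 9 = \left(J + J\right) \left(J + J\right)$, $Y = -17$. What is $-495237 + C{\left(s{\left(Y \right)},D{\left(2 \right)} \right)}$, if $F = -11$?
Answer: $- \frac{1484185}{3} \approx -4.9473 \cdot 10^{5}$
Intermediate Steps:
$D{\left(J \right)} = - \frac{3}{2} + \frac{2 J^{2}}{3}$ ($D{\left(J \right)} = - \frac{3}{2} + \frac{\left(J + J\right) \left(J + J\right)}{6} = - \frac{3}{2} + \frac{2 J 2 J}{6} = - \frac{3}{2} + \frac{4 J^{2}}{6} = - \frac{3}{2} + \frac{2 J^{2}}{3}$)
$s{\left(o \right)} = - \frac{11}{2}$ ($s{\left(o \right)} = - \frac{11}{2} + \frac{0}{-2} = \left(-11\right) \frac{1}{2} + 0 \left(- \frac{1}{2}\right) = - \frac{11}{2} + 0 = - \frac{11}{2}$)
$C{\left(R,g \right)} = 513 + R + g$
$-495237 + C{\left(s{\left(Y \right)},D{\left(2 \right)} \right)} = -495237 - \left(-506 - \frac{8}{3}\right) = -495237 + \left(513 - \frac{11}{2} + \left(- \frac{3}{2} + \frac{2}{3} \cdot 4\right)\right) = -495237 + \left(513 - \frac{11}{2} + \left(- \frac{3}{2} + \frac{8}{3}\right)\right) = -495237 + \left(513 - \frac{11}{2} + \frac{7}{6}\right) = -495237 + \frac{1526}{3} = - \frac{1484185}{3}$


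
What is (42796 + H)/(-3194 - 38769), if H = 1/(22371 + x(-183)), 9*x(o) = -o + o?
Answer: -957389317/938754273 ≈ -1.0199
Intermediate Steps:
x(o) = 0 (x(o) = (-o + o)/9 = (⅑)*0 = 0)
H = 1/22371 (H = 1/(22371 + 0) = 1/22371 ≈ 4.4701e-5)
(42796 + H)/(-3194 - 38769) = (42796 + 1/22371)/(-3194 - 38769) = (957389317/22371)/(-41963) = (957389317/22371)*(-1/41963) = -957389317/938754273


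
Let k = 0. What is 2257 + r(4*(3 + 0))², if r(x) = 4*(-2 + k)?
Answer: 2321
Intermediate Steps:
r(x) = -8 (r(x) = 4*(-2 + 0) = 4*(-2) = -8)
2257 + r(4*(3 + 0))² = 2257 + (-8)² = 2257 + 64 = 2321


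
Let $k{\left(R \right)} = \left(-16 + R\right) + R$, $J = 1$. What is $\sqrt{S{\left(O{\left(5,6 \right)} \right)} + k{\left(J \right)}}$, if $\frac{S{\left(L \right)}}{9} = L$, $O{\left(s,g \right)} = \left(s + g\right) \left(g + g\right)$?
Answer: $\sqrt{1174} \approx 34.264$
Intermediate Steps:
$O{\left(s,g \right)} = 2 g \left(g + s\right)$ ($O{\left(s,g \right)} = \left(g + s\right) 2 g = 2 g \left(g + s\right)$)
$k{\left(R \right)} = -16 + 2 R$
$S{\left(L \right)} = 9 L$
$\sqrt{S{\left(O{\left(5,6 \right)} \right)} + k{\left(J \right)}} = \sqrt{9 \cdot 2 \cdot 6 \left(6 + 5\right) + \left(-16 + 2 \cdot 1\right)} = \sqrt{9 \cdot 2 \cdot 6 \cdot 11 + \left(-16 + 2\right)} = \sqrt{9 \cdot 132 - 14} = \sqrt{1188 - 14} = \sqrt{1174}$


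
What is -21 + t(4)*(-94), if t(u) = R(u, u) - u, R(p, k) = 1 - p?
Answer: 637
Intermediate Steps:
t(u) = 1 - 2*u (t(u) = (1 - u) - u = 1 - 2*u)
-21 + t(4)*(-94) = -21 + (1 - 2*4)*(-94) = -21 + (1 - 8)*(-94) = -21 - 7*(-94) = -21 + 658 = 637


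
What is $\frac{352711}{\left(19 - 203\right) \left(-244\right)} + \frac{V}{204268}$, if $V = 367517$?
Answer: $\frac{22136903445}{2292704032} \approx 9.6554$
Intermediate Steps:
$\frac{352711}{\left(19 - 203\right) \left(-244\right)} + \frac{V}{204268} = \frac{352711}{\left(19 - 203\right) \left(-244\right)} + \frac{367517}{204268} = \frac{352711}{\left(-184\right) \left(-244\right)} + 367517 \cdot \frac{1}{204268} = \frac{352711}{44896} + \frac{367517}{204268} = \frac{22136903445}{2292704032}$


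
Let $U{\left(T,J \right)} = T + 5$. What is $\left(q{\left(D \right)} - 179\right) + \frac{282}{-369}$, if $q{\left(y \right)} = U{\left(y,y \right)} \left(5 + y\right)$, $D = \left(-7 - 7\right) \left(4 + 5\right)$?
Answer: $\frac{1778732}{123} \approx 14461.0$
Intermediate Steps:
$U{\left(T,J \right)} = 5 + T$
$D = -126$ ($D = \left(-14\right) 9 = -126$)
$q{\left(y \right)} = \left(5 + y\right)^{2}$ ($q{\left(y \right)} = \left(5 + y\right) \left(5 + y\right) = \left(5 + y\right)^{2}$)
$\left(q{\left(D \right)} - 179\right) + \frac{282}{-369} = \left(\left(5 - 126\right)^{2} - 179\right) + \frac{282}{-369} = \left(\left(-121\right)^{2} - 179\right) + 282 \left(- \frac{1}{369}\right) = \left(14641 - 179\right) - \frac{94}{123} = 14462 - \frac{94}{123} = \frac{1778732}{123}$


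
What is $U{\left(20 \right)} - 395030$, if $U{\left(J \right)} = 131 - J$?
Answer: $-394919$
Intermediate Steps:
$U{\left(20 \right)} - 395030 = \left(131 - 20\right) - 395030 = 111 - 395030 = -394919$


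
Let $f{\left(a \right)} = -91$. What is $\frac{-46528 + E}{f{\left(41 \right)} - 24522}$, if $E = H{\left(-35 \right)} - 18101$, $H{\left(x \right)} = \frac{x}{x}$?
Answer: $\frac{428}{163} \approx 2.6258$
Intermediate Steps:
$H{\left(x \right)} = 1$
$E = -18100$ ($E = 1 - 18101 = -18100$)
$\frac{-46528 + E}{f{\left(41 \right)} - 24522} = \frac{-46528 - 18100}{-91 - 24522} = - \frac{64628}{-24613} = \left(-64628\right) \left(- \frac{1}{24613}\right) = \frac{428}{163}$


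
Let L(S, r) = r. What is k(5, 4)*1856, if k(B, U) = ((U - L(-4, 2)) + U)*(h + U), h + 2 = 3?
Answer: 55680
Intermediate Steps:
h = 1 (h = -2 + 3 = 1)
k(B, U) = (1 + U)*(-2 + 2*U) (k(B, U) = ((U - 1*2) + U)*(1 + U) = ((U - 2) + U)*(1 + U) = ((-2 + U) + U)*(1 + U) = (-2 + 2*U)*(1 + U) = (1 + U)*(-2 + 2*U))
k(5, 4)*1856 = (-2 + 2*4²)*1856 = (-2 + 2*16)*1856 = (-2 + 32)*1856 = 30*1856 = 55680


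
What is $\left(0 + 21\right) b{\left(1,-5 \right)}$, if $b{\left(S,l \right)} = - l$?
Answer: $105$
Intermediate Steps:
$\left(0 + 21\right) b{\left(1,-5 \right)} = \left(0 + 21\right) \left(\left(-1\right) \left(-5\right)\right) = 21 \cdot 5 = 105$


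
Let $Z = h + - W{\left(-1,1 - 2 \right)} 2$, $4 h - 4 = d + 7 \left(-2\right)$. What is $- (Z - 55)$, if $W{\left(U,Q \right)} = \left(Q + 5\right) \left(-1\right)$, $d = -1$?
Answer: $\frac{199}{4} \approx 49.75$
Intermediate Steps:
$W{\left(U,Q \right)} = -5 - Q$ ($W{\left(U,Q \right)} = \left(5 + Q\right) \left(-1\right) = -5 - Q$)
$h = - \frac{11}{4}$ ($h = 1 + \frac{-1 + 7 \left(-2\right)}{4} = 1 + \frac{-1 - 14}{4} = 1 + \frac{1}{4} \left(-15\right) = 1 - \frac{15}{4} = - \frac{11}{4} \approx -2.75$)
$Z = \frac{21}{4}$ ($Z = - \frac{11}{4} + - (-5 - \left(1 - 2\right)) 2 = - \frac{11}{4} + - (-5 - -1) 2 = - \frac{11}{4} + - (-5 + 1) 2 = - \frac{11}{4} + \left(-1\right) \left(-4\right) 2 = - \frac{11}{4} + 4 \cdot 2 = - \frac{11}{4} + 8 = \frac{21}{4} \approx 5.25$)
$- (Z - 55) = - (\frac{21}{4} - 55) = \left(-1\right) \left(- \frac{199}{4}\right) = \frac{199}{4}$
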